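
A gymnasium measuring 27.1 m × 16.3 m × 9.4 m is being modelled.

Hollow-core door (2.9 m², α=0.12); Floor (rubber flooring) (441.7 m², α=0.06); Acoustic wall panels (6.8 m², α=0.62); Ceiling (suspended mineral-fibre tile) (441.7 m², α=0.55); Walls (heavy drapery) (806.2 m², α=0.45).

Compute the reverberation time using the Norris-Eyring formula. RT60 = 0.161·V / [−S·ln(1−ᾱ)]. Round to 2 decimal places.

0.84 sec

S = Σ Sᵢ = 1699.3 m².
Σ(Sᵢαᵢ) = 2.9×0.12 + 441.7×0.06 + 6.8×0.62 + 441.7×0.55 + 806.2×0.45 = 636.791.
Mean coefficient ᾱ = A/S = 0.3747.
−S·ln(1−ᾱ) = −1699.3 × ln(1 − 0.3747) = 797.862.
V = 27.1 × 16.3 × 9.4 = 4152.262 m³.
RT60 = 0.161 × 4152.262 / 797.862 = 0.84 s.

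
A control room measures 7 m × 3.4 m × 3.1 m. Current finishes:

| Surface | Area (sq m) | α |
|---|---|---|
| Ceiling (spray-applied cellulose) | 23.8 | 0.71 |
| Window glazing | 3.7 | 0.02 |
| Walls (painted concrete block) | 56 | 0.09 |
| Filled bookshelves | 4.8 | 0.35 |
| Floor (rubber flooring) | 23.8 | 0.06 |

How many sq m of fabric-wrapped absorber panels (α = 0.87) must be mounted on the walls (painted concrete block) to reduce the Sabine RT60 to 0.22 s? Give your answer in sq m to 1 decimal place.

Total absorption A₁ = 23.8*0.71 + 3.7*0.02 + 56*0.09 + 4.8*0.35 + 23.8*0.06
  = 16.898 + 0.074 + 5.040 + 1.680 + 1.428 = 25.120 sq m sabins.
V = 73.78 m³. Target absorption A₂ = 0.161 × 73.78 / 0.22 = 53.994 sabins.
ΔA needed = 53.994 − 25.120 = 28.874 sabins.
Net gain per sq m: Δα = 0.87 − 0.09 = 0.78.
Panel area = 28.874 / 0.78 = 37.0 sq m.

37.0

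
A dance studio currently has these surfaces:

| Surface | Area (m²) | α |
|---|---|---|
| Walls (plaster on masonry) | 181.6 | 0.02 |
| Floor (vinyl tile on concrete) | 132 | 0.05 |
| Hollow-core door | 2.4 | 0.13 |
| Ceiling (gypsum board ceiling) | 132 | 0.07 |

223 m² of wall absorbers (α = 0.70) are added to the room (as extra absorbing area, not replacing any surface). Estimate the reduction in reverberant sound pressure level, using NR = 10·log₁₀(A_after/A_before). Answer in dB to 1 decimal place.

9.5 dB

A_before = Σ Sᵢαᵢ = 181.6·0.02 + 132·0.05 + 2.4·0.13 + 132·0.07 = 19.784 sabins.
Treatment contributes 223·0.70 = 156.100 sabins.
New total A_after = 175.884 sabins.
Reduction = 10 log₁₀(A_after/A_before) = 10 log₁₀(8.8902) = 9.5 dB.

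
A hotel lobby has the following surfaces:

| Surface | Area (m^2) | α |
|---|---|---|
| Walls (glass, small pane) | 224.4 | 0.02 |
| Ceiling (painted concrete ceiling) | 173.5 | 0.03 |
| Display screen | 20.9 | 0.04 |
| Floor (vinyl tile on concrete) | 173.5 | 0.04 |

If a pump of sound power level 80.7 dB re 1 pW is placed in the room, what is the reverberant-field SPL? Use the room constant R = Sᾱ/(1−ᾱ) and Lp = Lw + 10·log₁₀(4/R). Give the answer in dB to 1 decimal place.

74.2 dB

Σ(Sᵢαᵢ) = 224.4·0.02 + 173.5·0.03 + 20.9·0.04 + 173.5·0.04 = 17.469; total area S = 592.3 m^2.
ᾱ = 17.469/592.3 = 0.0295; R = Sᾱ/(1−ᾱ) = 17.469/(1−0.0295) = 18.000 m^2.
Lp = Lw + 10 log₁₀(4/R) = 80.7 -6.53 = 74.2 dB.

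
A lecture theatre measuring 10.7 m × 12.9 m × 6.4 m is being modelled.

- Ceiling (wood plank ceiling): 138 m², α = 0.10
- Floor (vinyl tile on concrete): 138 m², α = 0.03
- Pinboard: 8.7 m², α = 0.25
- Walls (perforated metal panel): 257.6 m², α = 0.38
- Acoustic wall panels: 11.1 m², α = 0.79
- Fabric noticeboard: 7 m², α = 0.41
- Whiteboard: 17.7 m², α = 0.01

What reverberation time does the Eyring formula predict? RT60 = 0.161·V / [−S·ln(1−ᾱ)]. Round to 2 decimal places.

S = Σ Sᵢ = 578.1 m².
Absorption A = 138·0.10 + 138·0.03 + 8.7·0.25 + 257.6·0.38 + 11.1·0.79 + 7·0.41 + 17.7·0.01 = 129.819 sabins.
Mean coefficient ᾱ = A/S = 0.2246.
−S·ln(1−ᾱ) = −578.1 × ln(1 − 0.2246) = 147.055.
V = 10.7 × 12.9 × 6.4 = 883.392 m³.
RT60 = 0.161 × 883.392 / 147.055 = 0.97 s.

0.97 s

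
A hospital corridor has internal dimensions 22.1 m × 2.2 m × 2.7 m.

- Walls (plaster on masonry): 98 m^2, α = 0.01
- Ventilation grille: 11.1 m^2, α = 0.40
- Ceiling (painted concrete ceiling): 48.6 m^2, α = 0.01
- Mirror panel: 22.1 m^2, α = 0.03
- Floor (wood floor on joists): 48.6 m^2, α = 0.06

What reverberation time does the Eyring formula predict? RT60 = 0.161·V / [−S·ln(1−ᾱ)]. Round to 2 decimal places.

Total surface area S = 98 + 11.1 + 48.6 + 22.1 + 48.6 = 228.4 m^2.
Absorption A = 98×0.01 + 11.1×0.40 + 48.6×0.01 + 22.1×0.03 + 48.6×0.06 = 9.485 sabins.
Mean coefficient ᾱ = A/S = 0.0415.
−S·ln(1−ᾱ) = −228.4 × ln(1 − 0.0415) = 9.681.
V = 22.1 × 2.2 × 2.7 = 131.274 m³.
RT60 = 0.161 × 131.274 / 9.681 = 2.18 s.

2.18 seconds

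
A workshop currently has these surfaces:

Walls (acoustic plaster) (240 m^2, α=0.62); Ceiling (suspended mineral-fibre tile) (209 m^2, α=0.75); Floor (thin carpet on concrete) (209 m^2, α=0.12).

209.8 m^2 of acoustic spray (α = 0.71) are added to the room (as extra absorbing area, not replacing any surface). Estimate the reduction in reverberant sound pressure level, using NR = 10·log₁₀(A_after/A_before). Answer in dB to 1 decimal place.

1.6 dB

A_before = Σ Sᵢαᵢ = 240·0.62 + 209·0.75 + 209·0.12 = 330.630 sabins.
Treatment contributes 209.8·0.71 = 148.958 sabins.
New total A_after = 479.588 sabins.
Reduction = 10 log₁₀(A_after/A_before) = 10 log₁₀(1.4505) = 1.6 dB.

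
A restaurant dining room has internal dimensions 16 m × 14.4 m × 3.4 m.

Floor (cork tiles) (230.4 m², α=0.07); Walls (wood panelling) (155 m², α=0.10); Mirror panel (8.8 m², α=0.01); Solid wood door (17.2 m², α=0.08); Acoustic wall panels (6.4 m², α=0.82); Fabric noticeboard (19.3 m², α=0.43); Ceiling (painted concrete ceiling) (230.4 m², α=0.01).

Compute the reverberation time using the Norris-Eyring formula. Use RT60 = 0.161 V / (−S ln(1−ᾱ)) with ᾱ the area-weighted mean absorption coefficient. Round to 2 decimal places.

Total surface area S = 230.4 + 155 + 8.8 + 17.2 + 6.4 + 19.3 + 230.4 = 667.5 m².
Absorption A = 230.4·0.07 + 155·0.10 + 8.8·0.01 + 17.2·0.08 + 6.4·0.82 + 19.3·0.43 + 230.4·0.01 = 48.943 sabins.
Mean coefficient ᾱ = A/S = 0.0733.
−S·ln(1−ᾱ) = −667.5 × ln(1 − 0.0733) = 50.814.
V = 16 × 14.4 × 3.4 = 783.36 m³.
T = 0.161·V/[−S·ln(1−ᾱ)] = 0.161·783.36/50.814 = 2.48 s.

2.48 s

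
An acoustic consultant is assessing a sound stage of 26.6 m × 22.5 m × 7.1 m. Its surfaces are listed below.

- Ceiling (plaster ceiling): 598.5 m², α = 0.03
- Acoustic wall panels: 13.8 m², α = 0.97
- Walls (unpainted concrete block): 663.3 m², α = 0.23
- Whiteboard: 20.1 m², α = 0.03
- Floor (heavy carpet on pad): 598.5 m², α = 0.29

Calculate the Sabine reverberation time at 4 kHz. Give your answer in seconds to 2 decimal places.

1.91 sec

Summing Sᵢαᵢ: 17.955 + 13.386 + 152.559 + 0.603 + 173.565 → A = 358.068 sabins.
Room volume: 4249.35 m³.
T = 0.161 V/A = 0.161·4249.35/358.068 = 1.91 s.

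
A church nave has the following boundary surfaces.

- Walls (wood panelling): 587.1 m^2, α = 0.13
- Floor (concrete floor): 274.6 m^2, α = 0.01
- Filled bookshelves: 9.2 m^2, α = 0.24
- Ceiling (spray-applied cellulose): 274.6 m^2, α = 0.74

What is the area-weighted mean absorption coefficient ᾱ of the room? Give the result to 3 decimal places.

Total surface area S = 1145.5 m^2.
A = 587.1*0.13 + 274.6*0.01 + 9.2*0.24 + 274.6*0.74 = 284.481 sabins.
ᾱ = A/S = 0.248.

0.248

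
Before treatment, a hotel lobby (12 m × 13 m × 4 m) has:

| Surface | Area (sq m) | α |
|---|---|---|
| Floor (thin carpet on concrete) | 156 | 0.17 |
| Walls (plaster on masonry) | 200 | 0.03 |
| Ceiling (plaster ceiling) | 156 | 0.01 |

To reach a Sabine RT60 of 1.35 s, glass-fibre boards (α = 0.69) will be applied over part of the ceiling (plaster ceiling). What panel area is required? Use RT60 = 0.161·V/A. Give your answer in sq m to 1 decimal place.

59.3

Total absorption A₁ = 156·0.17 + 200·0.03 + 156·0.01
  = 26.520 + 6.000 + 1.560 = 34.080 sq m sabins.
V = 624 m³. Target absorption A₂ = 0.161 × 624 / 1.35 = 74.418 sabins.
ΔA needed = 74.418 − 34.080 = 40.338 sabins.
Net gain per sq m: Δα = 0.69 − 0.01 = 0.68.
Area = ΔA/Δα = 40.338/0.68 = 59.3 sq m.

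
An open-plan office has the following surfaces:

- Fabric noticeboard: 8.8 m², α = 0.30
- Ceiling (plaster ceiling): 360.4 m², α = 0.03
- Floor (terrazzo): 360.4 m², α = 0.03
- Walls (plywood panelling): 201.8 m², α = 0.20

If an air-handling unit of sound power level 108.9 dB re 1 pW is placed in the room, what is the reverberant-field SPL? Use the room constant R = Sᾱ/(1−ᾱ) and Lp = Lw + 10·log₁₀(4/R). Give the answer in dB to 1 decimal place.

96.5 dB

A = 64.624 sabins; S = 931.4 m².
ᾱ = 64.624/931.4 = 0.0694; R = Sᾱ/(1−ᾱ) = 64.624/(1−0.0694) = 69.443 m².
Lp = Lw + 10 log₁₀(4/R) = 108.9 -12.40 = 96.5 dB.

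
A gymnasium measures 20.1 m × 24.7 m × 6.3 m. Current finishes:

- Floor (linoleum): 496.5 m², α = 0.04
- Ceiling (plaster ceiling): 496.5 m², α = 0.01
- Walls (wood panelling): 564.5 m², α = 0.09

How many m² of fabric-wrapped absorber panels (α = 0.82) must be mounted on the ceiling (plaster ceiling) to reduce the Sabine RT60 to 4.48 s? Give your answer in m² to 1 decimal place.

Summing Sᵢαᵢ: 19.860 + 4.965 + 50.805 → A₁ = 75.630 sabins.
V = 3127.761 m³. Target absorption A₂ = 0.161 × 3127.761 / 4.48 = 112.404 sabins.
ΔA needed = 112.404 − 75.630 = 36.774 sabins.
Net gain per m²: Δα = 0.82 − 0.01 = 0.81.
Area = ΔA/Δα = 36.774/0.81 = 45.4 m².

45.4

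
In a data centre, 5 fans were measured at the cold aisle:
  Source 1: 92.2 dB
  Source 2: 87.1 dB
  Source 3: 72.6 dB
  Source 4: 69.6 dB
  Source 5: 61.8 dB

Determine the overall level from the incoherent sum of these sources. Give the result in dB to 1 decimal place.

93.4 dB

Σ 10^(Lᵢ/10) = 2.201e+09.
Combined level = 10 log₁₀(2.201e+09) = 93.4 dB.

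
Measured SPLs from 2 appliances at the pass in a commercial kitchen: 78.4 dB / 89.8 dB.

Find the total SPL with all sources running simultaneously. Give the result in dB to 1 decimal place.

Σ 10^(Lᵢ/10) = 1.024e+09.
L_total = 10·log₁₀(1.024e+09) = 90.1 dB.

90.1 dB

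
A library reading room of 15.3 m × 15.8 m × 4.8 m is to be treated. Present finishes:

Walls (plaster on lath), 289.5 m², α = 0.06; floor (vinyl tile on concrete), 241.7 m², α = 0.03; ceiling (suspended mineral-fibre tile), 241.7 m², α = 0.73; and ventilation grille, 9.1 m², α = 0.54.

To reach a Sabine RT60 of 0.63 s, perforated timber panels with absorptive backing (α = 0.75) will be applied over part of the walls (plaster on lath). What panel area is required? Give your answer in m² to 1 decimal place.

131.2

A₁ = Σ Sᵢαᵢ = 289.5·0.06 + 241.7·0.03 + 241.7·0.73 + 9.1·0.54 = 205.976 sabins.
V = 1160.352 m³. Target absorption A₂ = 0.161 × 1160.352 / 0.63 = 296.534 sabins.
Absorption to add: 296.534 − 205.976 = 90.558 sabins.
Each m² of panel replacing the walls (plaster on lath) adds (0.75 − 0.06) = 0.69 sabins.
Panel area = 90.558 / 0.69 = 131.2 m².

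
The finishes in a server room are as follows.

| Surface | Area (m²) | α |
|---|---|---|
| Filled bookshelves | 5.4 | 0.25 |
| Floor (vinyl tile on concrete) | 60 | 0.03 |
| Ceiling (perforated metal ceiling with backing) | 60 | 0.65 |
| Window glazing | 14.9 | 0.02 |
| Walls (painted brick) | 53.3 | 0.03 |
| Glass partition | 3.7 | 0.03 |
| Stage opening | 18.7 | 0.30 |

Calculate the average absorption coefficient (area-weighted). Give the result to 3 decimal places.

0.230

S = Σ Sᵢ = 5.4 + 60 + 60 + 14.9 + 53.3 + 3.7 + 18.7 = 216.0 m².
Weighted sum Σ Sα = 49.768.
ᾱ = A/S = 0.230.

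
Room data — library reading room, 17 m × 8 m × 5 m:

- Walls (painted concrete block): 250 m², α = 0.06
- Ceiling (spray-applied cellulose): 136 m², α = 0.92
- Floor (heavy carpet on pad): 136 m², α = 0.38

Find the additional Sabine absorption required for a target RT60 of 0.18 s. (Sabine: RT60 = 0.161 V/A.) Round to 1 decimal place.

416.4 sabins

Summing Sᵢαᵢ: 15.000 + 125.120 + 51.680 → A₁ = 191.800 sabins.
V = 680 m³. Required absorption A₂ = 0.161 × 680 / 0.18 = 608.222 sabins.
Additional absorption ΔA = 608.222 − 191.800 = 416.4 sabins.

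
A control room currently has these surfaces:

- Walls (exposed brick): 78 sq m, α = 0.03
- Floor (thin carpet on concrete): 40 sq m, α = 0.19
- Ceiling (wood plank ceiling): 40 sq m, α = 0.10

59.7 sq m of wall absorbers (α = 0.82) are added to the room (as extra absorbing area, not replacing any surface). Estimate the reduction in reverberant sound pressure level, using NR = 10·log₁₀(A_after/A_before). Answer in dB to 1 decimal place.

6.5 dB

Total absorption A_before = 78×0.03 + 40×0.19 + 40×0.10
  = 2.340 + 7.600 + 4.000 = 13.940 sq m sabins.
Added absorption = 59.7 × 0.82 = 48.954 sabins.
A_after = 13.940 + 48.954 = 62.894 sabins.
NR = 10·log₁₀(62.894/13.940) = 6.5 dB.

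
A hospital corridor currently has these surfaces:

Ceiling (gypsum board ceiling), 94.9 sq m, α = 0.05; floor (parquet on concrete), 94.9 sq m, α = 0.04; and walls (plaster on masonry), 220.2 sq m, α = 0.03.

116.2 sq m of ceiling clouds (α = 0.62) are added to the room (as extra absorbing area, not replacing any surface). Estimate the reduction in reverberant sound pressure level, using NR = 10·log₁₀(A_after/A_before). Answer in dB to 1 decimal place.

Equivalent absorption area: A_before = 94.9×0.05 + 94.9×0.04 + 220.2×0.03 = 15.147 sq m.
Treatment contributes 116.2·0.62 = 72.044 sabins.
New total A_after = 87.191 sabins.
NR = 10·log₁₀(87.191/15.147) = 7.6 dB.

7.6 dB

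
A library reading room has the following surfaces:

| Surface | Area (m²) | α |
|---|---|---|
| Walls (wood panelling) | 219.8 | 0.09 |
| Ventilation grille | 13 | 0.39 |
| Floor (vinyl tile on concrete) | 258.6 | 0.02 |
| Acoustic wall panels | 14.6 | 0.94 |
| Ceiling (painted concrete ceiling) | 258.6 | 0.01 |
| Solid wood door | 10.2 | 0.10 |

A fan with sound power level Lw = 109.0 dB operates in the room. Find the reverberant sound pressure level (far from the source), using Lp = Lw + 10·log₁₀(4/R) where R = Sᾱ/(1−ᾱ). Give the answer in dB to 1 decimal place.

98.0 dB

Σ(Sᵢαᵢ) = 219.8×0.09 + 13×0.39 + 258.6×0.02 + 14.6×0.94 + 258.6×0.01 + 10.2×0.10 = 47.354; total area S = 774.8 m².
ᾱ = 47.354/774.8 = 0.0611; R = Sᾱ/(1−ᾱ) = 47.354/(1−0.0611) = 50.436 m².
Lp = 109.0 + 10·log₁₀(4/50.436) = 109.0 + (-11.01) = 98.0 dB.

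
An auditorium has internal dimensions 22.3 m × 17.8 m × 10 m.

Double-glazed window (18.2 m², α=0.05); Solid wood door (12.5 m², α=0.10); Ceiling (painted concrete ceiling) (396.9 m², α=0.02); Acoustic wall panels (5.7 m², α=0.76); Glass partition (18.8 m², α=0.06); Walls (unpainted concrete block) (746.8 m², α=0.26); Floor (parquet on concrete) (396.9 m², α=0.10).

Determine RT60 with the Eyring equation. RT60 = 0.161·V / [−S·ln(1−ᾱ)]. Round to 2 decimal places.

S = Σ Sᵢ = 1595.8 m².
Absorption A = 18.2·0.05 + 12.5·0.10 + 396.9·0.02 + 5.7·0.76 + 18.8·0.06 + 746.8·0.26 + 396.9·0.10 = 249.416 sabins.
Mean coefficient ᾱ = A/S = 0.1563.
Eyring denominator: −S ln(1−ᾱ) = 271.219.
V = 22.3 × 17.8 × 10 = 3969.4 m³.
RT60 = 0.161 × 3969.4 / 271.219 = 2.36 s.

2.36 seconds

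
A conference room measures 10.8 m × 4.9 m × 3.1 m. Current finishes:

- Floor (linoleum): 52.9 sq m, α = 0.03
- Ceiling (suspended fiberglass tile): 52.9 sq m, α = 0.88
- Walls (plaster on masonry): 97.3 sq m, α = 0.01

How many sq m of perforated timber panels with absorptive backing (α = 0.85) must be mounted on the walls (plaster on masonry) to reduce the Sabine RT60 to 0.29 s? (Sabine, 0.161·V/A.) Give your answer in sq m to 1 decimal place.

50.0

A₁ = Σ Sᵢαᵢ = 52.9×0.03 + 52.9×0.88 + 97.3×0.01 = 49.112 sabins.
V = 164.052 m³. Target absorption A₂ = 0.161 × 164.052 / 0.29 = 91.077 sabins.
ΔA needed = 91.077 − 49.112 = 41.965 sabins.
Net gain per sq m: Δα = 0.85 − 0.01 = 0.84.
Panel area = 41.965 / 0.84 = 50.0 sq m.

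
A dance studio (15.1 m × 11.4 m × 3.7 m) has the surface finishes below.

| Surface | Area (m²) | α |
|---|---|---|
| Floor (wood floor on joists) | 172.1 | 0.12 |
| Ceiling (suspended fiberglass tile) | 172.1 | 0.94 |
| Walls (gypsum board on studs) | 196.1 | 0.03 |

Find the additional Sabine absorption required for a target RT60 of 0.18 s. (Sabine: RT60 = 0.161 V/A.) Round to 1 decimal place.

A₁ = Σ Sᵢαᵢ = 172.1×0.12 + 172.1×0.94 + 196.1×0.03 = 188.309 sabins.
V = 636.918 m³. Required absorption A₂ = 0.161 × 636.918 / 0.18 = 569.688 sabins.
Additional absorption ΔA = 569.688 − 188.309 = 381.4 sabins.

381.4 sabins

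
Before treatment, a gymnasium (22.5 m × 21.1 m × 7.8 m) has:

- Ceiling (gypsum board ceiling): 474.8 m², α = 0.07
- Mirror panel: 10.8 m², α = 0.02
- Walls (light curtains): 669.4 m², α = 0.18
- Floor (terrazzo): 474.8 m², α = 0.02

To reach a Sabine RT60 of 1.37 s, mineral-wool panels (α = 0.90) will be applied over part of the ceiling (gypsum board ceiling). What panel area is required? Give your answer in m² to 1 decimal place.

327.4

Equivalent absorption area: A₁ = 474.8*0.07 + 10.8*0.02 + 669.4*0.18 + 474.8*0.02 = 163.440 m².
V = 3703.05 m³. Target absorption A₂ = 0.161 × 3703.05 / 1.37 = 435.176 sabins.
Absorption to add: 435.176 − 163.440 = 271.736 sabins.
Each m² of panel replacing the ceiling (gypsum board ceiling) adds (0.90 − 0.07) = 0.83 sabins.
Area = ΔA/Δα = 271.736/0.83 = 327.4 m².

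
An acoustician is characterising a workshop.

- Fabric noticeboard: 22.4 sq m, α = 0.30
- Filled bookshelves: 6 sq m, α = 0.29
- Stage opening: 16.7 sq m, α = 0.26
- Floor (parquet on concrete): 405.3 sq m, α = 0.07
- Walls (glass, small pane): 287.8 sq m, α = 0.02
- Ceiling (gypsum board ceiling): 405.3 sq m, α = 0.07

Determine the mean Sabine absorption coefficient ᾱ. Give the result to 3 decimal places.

0.066

Total surface area S = 1143.5 sq m.
Σ(Sᵢαᵢ) = 22.4*0.30 + 6*0.29 + 16.7*0.26 + 405.3*0.07 + 287.8*0.02 + 405.3*0.07 = 75.300.
ᾱ = A/S = 0.066.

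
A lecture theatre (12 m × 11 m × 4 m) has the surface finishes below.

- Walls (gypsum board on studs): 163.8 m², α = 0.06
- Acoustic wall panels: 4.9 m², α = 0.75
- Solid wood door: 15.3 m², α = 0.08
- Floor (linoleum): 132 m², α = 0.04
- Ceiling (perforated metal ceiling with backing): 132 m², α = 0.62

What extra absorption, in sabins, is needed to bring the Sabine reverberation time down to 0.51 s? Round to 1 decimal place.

64.8 sabins

Total absorption A₁ = 163.8*0.06 + 4.9*0.75 + 15.3*0.08 + 132*0.04 + 132*0.62
  = 9.828 + 3.675 + 1.224 + 5.280 + 81.840 = 101.847 m² sabins.
V = 528 m³. Required absorption A₂ = 0.161 × 528 / 0.51 = 166.682 sabins.
Additional absorption ΔA = 166.682 − 101.847 = 64.8 sabins.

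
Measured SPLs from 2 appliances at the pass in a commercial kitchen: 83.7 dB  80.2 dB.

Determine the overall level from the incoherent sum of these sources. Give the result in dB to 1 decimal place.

85.3 dB

Sum in the linear (power) domain: Σ 10^(Lᵢ/10) = 10^(83.7/10) + 10^(80.2/10) = 3.391e+08.
L_total = 10·log₁₀(3.391e+08) = 85.3 dB.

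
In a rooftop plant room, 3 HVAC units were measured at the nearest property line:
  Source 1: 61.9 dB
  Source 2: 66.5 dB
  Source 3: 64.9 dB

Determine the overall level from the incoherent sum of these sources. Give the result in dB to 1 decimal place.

Converting to relative power and adding: 10^(61.9/10) + 10^(66.5/10) + 10^(64.9/10) = 9.106e+06.
Combined level = 10 log₁₀(9.106e+06) = 69.6 dB.

69.6 dB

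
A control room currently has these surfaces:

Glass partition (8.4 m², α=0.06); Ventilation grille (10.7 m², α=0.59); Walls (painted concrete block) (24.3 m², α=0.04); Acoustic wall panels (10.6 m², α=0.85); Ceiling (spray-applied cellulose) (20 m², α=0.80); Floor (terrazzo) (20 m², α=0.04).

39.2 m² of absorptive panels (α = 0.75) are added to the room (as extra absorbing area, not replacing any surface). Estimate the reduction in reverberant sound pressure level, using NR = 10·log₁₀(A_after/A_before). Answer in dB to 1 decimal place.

2.7 dB

Summing Sᵢαᵢ: 0.504 + 6.313 + 0.972 + 9.010 + 16.000 + 0.800 → A_before = 33.599 sabins.
Treatment contributes 39.2·0.75 = 29.400 sabins.
New total A_after = 62.999 sabins.
Reduction = 10 log₁₀(A_after/A_before) = 10 log₁₀(1.8750) = 2.7 dB.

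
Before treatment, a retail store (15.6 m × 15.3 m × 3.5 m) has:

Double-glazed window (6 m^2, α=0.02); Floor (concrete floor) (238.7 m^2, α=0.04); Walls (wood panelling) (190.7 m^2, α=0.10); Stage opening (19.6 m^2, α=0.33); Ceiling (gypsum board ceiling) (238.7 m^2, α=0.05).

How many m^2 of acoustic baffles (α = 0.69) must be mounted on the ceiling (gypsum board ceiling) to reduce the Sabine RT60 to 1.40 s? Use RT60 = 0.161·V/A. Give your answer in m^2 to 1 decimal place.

76.4

Equivalent absorption area: A₁ = 6*0.02 + 238.7*0.04 + 190.7*0.10 + 19.6*0.33 + 238.7*0.05 = 47.141 m^2.
V = 835.38 m³. Target absorption A₂ = 0.161 × 835.38 / 1.40 = 96.069 sabins.
Absorption to add: 96.069 − 47.141 = 48.928 sabins.
Each m^2 of panel replacing the ceiling (gypsum board ceiling) adds (0.69 − 0.05) = 0.64 sabins.
Area = ΔA/Δα = 48.928/0.64 = 76.4 m^2.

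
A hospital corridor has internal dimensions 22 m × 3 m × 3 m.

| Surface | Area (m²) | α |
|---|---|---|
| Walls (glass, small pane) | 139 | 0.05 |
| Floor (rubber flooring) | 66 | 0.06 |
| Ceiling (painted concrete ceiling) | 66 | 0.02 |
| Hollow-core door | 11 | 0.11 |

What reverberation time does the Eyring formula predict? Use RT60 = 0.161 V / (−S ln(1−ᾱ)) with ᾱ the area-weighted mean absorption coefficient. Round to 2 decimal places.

S = Σ Sᵢ = 282.0 m².
Absorption A = 139×0.05 + 66×0.06 + 66×0.02 + 11×0.11 = 13.440 sabins.
Mean coefficient ᾱ = A/S = 0.0477.
−S·ln(1−ᾱ) = −282.0 × ln(1 − 0.0477) = 13.783.
V = 22 × 3 × 3 = 198 m³.
RT60 = 0.161 × 198 / 13.783 = 2.31 s.

2.31 seconds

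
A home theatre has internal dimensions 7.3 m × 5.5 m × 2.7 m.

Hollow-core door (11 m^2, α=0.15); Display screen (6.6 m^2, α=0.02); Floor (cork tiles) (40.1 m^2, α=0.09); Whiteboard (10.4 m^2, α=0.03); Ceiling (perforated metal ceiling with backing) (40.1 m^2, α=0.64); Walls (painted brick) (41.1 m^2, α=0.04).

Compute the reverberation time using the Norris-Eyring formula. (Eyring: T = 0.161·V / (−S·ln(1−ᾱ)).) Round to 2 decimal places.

Total surface area S = 11 + 6.6 + 40.1 + 10.4 + 40.1 + 41.1 = 149.3 m^2.
Absorption A = 11·0.15 + 6.6·0.02 + 40.1·0.09 + 10.4·0.03 + 40.1·0.64 + 41.1·0.04 = 33.011 sabins.
Mean coefficient ᾱ = A/S = 0.2211.
−S·ln(1−ᾱ) = −149.3 × ln(1 − 0.2211) = 37.306.
V = 7.3 × 5.5 × 2.7 = 108.405 m³.
T = 0.161·V/[−S·ln(1−ᾱ)] = 0.161·108.405/37.306 = 0.47 s.

0.47 s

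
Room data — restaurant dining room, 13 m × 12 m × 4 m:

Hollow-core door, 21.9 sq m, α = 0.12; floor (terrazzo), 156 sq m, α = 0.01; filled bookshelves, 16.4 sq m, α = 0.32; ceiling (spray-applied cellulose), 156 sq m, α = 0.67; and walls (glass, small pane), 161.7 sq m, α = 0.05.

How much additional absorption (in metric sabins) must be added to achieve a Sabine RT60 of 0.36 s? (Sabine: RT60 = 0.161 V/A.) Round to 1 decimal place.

157.0 sabins

Total absorption A₁ = 21.9×0.12 + 156×0.01 + 16.4×0.32 + 156×0.67 + 161.7×0.05
  = 2.628 + 1.560 + 5.248 + 104.520 + 8.085 = 122.041 sq m sabins.
Target A₂ = 0.161·624/0.36 = 279.067 sabins (V = 624 m³).
Additional absorption ΔA = 279.067 − 122.041 = 157.0 sabins.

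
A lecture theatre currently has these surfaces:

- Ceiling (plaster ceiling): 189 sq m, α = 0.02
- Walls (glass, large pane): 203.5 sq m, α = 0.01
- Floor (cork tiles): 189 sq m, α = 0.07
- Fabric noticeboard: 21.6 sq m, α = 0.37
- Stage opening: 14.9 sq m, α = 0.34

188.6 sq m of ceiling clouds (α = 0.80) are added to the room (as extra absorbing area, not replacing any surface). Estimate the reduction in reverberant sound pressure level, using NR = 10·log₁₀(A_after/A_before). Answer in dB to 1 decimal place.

7.6 dB

A_before = Σ Sᵢαᵢ = 189*0.02 + 203.5*0.01 + 189*0.07 + 21.6*0.37 + 14.9*0.34 = 32.103 sabins.
Treatment contributes 188.6·0.80 = 150.880 sabins.
New total A_after = 182.983 sabins.
NR = 10·log₁₀(182.983/32.103) = 7.6 dB.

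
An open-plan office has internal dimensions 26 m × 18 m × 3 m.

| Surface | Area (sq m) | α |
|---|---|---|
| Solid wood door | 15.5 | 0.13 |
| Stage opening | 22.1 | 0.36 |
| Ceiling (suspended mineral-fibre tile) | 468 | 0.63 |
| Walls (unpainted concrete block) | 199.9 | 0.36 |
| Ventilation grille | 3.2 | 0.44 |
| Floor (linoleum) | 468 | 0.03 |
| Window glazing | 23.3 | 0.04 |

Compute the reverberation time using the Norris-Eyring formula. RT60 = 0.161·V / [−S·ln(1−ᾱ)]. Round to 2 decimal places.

Total surface area S = 15.5 + 22.1 + 468 + 199.9 + 3.2 + 468 + 23.3 = 1200.0 sq m.
Σ(Sᵢαᵢ) = 15.5·0.13 + 22.1·0.36 + 468·0.63 + 199.9·0.36 + 3.2·0.44 + 468·0.03 + 23.3·0.04 = 393.155.
Mean coefficient ᾱ = A/S = 0.3276.
−S·ln(1−ᾱ) = −1200.0 × ln(1 − 0.3276) = 476.282.
V = 26 × 18 × 3 = 1404 m³.
T = 0.161·V/[−S·ln(1−ᾱ)] = 0.161·1404/476.282 = 0.47 s.

0.47 sec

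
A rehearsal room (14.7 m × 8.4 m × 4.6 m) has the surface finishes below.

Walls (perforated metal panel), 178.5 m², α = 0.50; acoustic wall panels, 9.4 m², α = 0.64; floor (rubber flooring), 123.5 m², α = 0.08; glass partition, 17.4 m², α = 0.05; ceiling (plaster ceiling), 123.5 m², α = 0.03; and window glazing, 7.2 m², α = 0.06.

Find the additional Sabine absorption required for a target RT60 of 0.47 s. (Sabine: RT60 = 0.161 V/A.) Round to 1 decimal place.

84.4 sabins

Equivalent absorption area: A₁ = 178.5*0.50 + 9.4*0.64 + 123.5*0.08 + 17.4*0.05 + 123.5*0.03 + 7.2*0.06 = 110.153 m².
V = 568.008 m³. Required absorption A₂ = 0.161 × 568.008 / 0.47 = 194.573 sabins.
Additional absorption ΔA = 194.573 − 110.153 = 84.4 sabins.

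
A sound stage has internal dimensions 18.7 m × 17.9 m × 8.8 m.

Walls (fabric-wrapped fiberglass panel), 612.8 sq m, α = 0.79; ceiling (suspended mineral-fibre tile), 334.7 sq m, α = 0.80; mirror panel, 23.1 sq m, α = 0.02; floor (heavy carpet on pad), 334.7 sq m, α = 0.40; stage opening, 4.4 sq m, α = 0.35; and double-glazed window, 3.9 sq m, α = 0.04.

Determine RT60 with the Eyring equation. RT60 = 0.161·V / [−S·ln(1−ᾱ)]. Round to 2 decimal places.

0.32 seconds

Total surface area S = 612.8 + 334.7 + 23.1 + 334.7 + 4.4 + 3.9 = 1313.6 sq m.
Σ(Sᵢαᵢ) = 612.8·0.79 + 334.7·0.80 + 23.1·0.02 + 334.7·0.40 + 4.4·0.35 + 3.9·0.04 = 887.910.
Mean coefficient ᾱ = A/S = 0.6759.
−S·ln(1−ᾱ) = −1313.6 × ln(1 − 0.6759) = 1480.037.
V = 18.7 × 17.9 × 8.8 = 2945.624 m³.
T = 0.161·V/[−S·ln(1−ᾱ)] = 0.161·2945.624/1480.037 = 0.32 s.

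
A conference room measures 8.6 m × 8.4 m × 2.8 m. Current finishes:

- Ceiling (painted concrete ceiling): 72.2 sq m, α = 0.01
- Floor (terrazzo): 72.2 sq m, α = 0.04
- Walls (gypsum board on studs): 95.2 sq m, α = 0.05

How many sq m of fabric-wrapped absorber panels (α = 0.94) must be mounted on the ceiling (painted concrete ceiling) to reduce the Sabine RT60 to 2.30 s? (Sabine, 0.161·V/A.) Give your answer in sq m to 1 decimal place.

A₁ = Σ Sᵢαᵢ = 72.2*0.01 + 72.2*0.04 + 95.2*0.05 = 8.370 sabins.
Required A₂ = 0.161·202.272/2.30 = 14.159 sabins.
ΔA needed = 14.159 − 8.370 = 5.789 sabins.
Net gain per sq m: Δα = 0.94 − 0.01 = 0.93.
Area = ΔA/Δα = 5.789/0.93 = 6.2 sq m.

6.2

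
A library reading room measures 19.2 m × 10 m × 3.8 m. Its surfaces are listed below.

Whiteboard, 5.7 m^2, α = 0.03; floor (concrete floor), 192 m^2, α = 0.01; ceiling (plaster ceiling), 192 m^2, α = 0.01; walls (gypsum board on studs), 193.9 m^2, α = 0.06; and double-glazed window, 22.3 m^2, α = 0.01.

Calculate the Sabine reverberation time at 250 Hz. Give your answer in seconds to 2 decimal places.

Total absorption A = 5.7×0.03 + 192×0.01 + 192×0.01 + 193.9×0.06 + 22.3×0.01
  = 0.171 + 1.920 + 1.920 + 11.634 + 0.223 = 15.868 m^2 sabins.
Volume V = 19.2 × 10 × 3.8 = 729.6 m³.
T = 0.161 V/A = 0.161·729.6/15.868 = 7.40 s.

7.40 sec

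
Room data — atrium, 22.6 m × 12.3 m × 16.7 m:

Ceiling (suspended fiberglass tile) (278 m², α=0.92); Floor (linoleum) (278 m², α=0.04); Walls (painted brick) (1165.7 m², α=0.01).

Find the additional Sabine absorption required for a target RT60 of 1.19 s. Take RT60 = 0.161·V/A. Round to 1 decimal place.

Total absorption A₁ = 278*0.92 + 278*0.04 + 1165.7*0.01
  = 255.760 + 11.120 + 11.657 = 278.537 m² sabins.
V = 4642.266 m³. Required absorption A₂ = 0.161 × 4642.266 / 1.19 = 628.071 sabins.
ΔA = A₂ − A₁ = 628.071 − 278.537 = 349.5 sabins.

349.5 sabins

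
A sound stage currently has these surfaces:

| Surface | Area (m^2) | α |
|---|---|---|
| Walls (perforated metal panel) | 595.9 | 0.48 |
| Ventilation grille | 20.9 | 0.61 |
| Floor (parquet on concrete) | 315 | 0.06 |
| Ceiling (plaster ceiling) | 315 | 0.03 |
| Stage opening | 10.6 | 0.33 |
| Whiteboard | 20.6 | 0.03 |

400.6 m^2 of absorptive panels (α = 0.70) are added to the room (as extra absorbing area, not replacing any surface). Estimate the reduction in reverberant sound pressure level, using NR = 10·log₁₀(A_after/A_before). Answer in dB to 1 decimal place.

2.7 dB

Summing Sᵢαᵢ: 286.032 + 12.749 + 18.900 + 9.450 + 3.498 + 0.618 → A_before = 331.247 sabins.
Added absorption = 400.6 × 0.70 = 280.420 sabins.
A_after = 331.247 + 280.420 = 611.667 sabins.
Reduction = 10 log₁₀(A_after/A_before) = 10 log₁₀(1.8466) = 2.7 dB.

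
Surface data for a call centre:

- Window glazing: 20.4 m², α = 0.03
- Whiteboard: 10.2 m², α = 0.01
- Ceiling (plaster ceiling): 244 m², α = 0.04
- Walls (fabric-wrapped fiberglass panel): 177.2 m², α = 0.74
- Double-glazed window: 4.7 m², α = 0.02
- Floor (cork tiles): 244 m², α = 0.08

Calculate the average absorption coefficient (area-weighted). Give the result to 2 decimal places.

0.23

S = Σ Sᵢ = 20.4 + 10.2 + 244 + 177.2 + 4.7 + 244 = 700.5 m².
Σ(Sᵢαᵢ) = 20.4×0.03 + 10.2×0.01 + 244×0.04 + 177.2×0.74 + 4.7×0.02 + 244×0.08 = 161.216.
ᾱ = A/S = 0.23.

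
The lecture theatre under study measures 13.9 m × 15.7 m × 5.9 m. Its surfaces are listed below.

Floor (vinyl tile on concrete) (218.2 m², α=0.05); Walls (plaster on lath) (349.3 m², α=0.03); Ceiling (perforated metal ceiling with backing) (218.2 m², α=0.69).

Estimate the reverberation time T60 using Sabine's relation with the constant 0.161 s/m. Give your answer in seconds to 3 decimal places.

1.206 sec

Total absorption A = 218.2·0.05 + 349.3·0.03 + 218.2·0.69
  = 10.910 + 10.479 + 150.558 = 171.947 m² sabins.
V = 13.9·15.7·5.9 = 1287.557 m³.
T = 0.161 V/A = 0.161·1287.557/171.947 = 1.206 s.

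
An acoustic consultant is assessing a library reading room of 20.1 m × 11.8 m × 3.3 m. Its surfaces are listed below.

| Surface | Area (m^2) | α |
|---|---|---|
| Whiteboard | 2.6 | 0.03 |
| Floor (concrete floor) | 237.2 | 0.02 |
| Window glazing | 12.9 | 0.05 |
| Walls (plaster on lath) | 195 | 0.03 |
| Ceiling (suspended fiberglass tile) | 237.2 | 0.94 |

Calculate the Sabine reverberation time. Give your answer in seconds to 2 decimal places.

0.54 sec

Total absorption A = 2.6*0.03 + 237.2*0.02 + 12.9*0.05 + 195*0.03 + 237.2*0.94
  = 0.078 + 4.744 + 0.645 + 5.850 + 222.968 = 234.285 m^2 sabins.
Volume V = 20.1 × 11.8 × 3.3 = 782.694 m³.
Sabine: RT60 = 0.161 × 782.694 / 234.285 = 0.54 s.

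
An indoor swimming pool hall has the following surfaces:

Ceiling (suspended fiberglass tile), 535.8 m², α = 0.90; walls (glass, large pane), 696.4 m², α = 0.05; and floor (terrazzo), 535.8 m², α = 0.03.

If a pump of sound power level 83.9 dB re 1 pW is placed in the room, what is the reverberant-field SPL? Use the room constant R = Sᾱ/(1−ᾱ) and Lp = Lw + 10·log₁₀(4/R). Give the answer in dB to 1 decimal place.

Σ(Sᵢαᵢ) = 535.8·0.90 + 696.4·0.05 + 535.8·0.03 = 533.114; total area S = 1768.0 m².
ᾱ = 533.114/1768.0 = 0.3015; R = Sᾱ/(1−ᾱ) = 533.114/(1−0.3015) = 763.227 m².
Lp = Lw + 10 log₁₀(4/R) = 83.9 -22.81 = 61.1 dB.

61.1 dB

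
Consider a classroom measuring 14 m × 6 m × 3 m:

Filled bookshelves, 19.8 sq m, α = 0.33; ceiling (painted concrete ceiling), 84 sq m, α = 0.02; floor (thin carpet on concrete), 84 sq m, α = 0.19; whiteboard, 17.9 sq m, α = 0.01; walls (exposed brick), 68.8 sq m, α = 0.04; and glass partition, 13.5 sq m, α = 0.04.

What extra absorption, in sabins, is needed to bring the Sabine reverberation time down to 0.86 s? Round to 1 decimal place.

19.5 sabins

Equivalent absorption area: A₁ = 19.8×0.33 + 84×0.02 + 84×0.19 + 17.9×0.01 + 68.8×0.04 + 13.5×0.04 = 27.645 sq m.
For T = 0.86 s, need A₂ = 0.161·V/T = 0.161·252/0.86 = 47.177 sabins.
Shortfall: 47.177 − 27.645 = 19.5 sabins.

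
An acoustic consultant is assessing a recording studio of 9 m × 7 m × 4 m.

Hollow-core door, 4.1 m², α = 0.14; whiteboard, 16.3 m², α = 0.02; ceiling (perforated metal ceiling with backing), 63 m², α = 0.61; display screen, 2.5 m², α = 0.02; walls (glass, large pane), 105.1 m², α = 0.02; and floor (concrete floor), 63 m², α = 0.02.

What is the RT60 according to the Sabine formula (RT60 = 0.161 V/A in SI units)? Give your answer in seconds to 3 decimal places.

Total absorption A = 4.1·0.14 + 16.3·0.02 + 63·0.61 + 2.5·0.02 + 105.1·0.02 + 63·0.02
  = 0.574 + 0.326 + 38.430 + 0.050 + 2.102 + 1.260 = 42.742 m² sabins.
Volume V = 9 × 7 × 4 = 252 m³.
Sabine: RT60 = 0.161 × 252 / 42.742 = 0.949 s.

0.949 sec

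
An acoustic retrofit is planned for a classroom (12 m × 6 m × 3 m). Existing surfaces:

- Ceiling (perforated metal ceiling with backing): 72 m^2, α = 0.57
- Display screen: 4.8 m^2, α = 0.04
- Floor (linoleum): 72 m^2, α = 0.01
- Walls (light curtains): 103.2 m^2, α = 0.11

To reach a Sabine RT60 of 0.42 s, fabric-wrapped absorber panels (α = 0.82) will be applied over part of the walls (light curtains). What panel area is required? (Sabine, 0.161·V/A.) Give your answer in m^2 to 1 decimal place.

A₁ = Σ Sᵢαᵢ = 72·0.57 + 4.8·0.04 + 72·0.01 + 103.2·0.11 = 53.304 sabins.
V = 216 m³. Target absorption A₂ = 0.161 × 216 / 0.42 = 82.800 sabins.
ΔA needed = 82.800 − 53.304 = 29.496 sabins.
Net gain per m^2: Δα = 0.82 − 0.11 = 0.71.
Panel area = 29.496 / 0.71 = 41.5 m^2.

41.5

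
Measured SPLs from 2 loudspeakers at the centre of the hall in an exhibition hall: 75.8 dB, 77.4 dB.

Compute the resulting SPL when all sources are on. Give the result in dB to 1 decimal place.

79.7 dB

Sum in the linear (power) domain: Σ 10^(Lᵢ/10) = 10^(75.8/10) + 10^(77.4/10) = 9.297e+07.
L_total = 10·log₁₀(9.297e+07) = 79.7 dB.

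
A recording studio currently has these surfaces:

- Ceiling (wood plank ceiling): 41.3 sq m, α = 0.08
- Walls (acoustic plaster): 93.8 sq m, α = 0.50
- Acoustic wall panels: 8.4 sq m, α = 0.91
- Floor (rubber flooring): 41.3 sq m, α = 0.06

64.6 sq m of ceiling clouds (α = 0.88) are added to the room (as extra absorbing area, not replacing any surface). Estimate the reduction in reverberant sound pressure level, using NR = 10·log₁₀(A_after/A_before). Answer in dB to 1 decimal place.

A_before = Σ Sᵢαᵢ = 41.3*0.08 + 93.8*0.50 + 8.4*0.91 + 41.3*0.06 = 60.326 sabins.
Treatment contributes 64.6·0.88 = 56.848 sabins.
A_after = 60.326 + 56.848 = 117.174 sabins.
NR = 10·log₁₀(117.174/60.326) = 2.9 dB.

2.9 dB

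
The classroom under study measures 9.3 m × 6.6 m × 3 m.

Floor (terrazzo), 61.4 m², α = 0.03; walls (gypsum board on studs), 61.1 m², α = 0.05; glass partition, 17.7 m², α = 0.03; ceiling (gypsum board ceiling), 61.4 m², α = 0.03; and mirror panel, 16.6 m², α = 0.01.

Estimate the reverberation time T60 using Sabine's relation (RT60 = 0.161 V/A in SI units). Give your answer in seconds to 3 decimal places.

Total absorption A = 61.4×0.03 + 61.1×0.05 + 17.7×0.03 + 61.4×0.03 + 16.6×0.01
  = 1.842 + 3.055 + 0.531 + 1.842 + 0.166 = 7.436 m² sabins.
Volume V = 9.3 × 6.6 × 3 = 184.14 m³.
RT60 = 0.161 · V / A = 0.161 × 184.14 / 7.436 = 3.987 s.

3.987 s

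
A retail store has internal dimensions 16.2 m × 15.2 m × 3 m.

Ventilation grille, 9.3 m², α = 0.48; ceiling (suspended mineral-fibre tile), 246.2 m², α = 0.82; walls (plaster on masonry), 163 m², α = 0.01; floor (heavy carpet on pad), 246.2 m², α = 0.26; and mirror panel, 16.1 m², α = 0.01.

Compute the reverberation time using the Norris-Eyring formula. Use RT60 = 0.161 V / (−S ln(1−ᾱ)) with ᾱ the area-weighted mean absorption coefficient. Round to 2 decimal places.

S = Σ Sᵢ = 680.8 m².
Σ(Sᵢαᵢ) = 9.3·0.48 + 246.2·0.82 + 163·0.01 + 246.2·0.26 + 16.1·0.01 = 272.151.
ᾱ = 272.151 / 680.8 = 0.3998.
Eyring denominator: −S ln(1−ᾱ) = 347.543.
V = 16.2 × 15.2 × 3 = 738.72 m³.
T = 0.161·V/[−S·ln(1−ᾱ)] = 0.161·738.72/347.543 = 0.34 s.

0.34 s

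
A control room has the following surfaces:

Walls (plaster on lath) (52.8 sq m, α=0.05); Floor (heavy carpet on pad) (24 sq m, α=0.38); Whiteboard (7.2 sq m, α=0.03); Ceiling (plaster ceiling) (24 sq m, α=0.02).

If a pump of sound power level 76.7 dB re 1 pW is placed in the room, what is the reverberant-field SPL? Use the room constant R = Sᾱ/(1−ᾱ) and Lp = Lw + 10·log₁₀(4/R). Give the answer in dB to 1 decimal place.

71.2 dB

Σ(Sᵢαᵢ) = 52.8·0.05 + 24·0.38 + 7.2·0.03 + 24·0.02 = 12.456; total area S = 108.0 sq m.
ᾱ = 0.1153, so room constant R = A/(1−ᾱ) = 14.079 sq m.
Lp = Lw + 10 log₁₀(4/R) = 76.7 -5.47 = 71.2 dB.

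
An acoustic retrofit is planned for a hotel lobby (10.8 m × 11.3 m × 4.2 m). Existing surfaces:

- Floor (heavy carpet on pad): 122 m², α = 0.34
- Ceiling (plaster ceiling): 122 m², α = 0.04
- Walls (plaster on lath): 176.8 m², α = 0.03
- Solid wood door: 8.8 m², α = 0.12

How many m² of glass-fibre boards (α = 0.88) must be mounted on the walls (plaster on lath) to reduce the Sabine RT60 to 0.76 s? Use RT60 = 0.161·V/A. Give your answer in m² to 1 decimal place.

65.7

Equivalent absorption area: A₁ = 122*0.34 + 122*0.04 + 176.8*0.03 + 8.8*0.12 = 52.720 m².
Required A₂ = 0.161·512.568/0.76 = 108.583 sabins.
ΔA needed = 108.583 − 52.720 = 55.863 sabins.
Each m² of panel replacing the walls (plaster on lath) adds (0.88 − 0.03) = 0.85 sabins.
Area = ΔA/Δα = 55.863/0.85 = 65.7 m².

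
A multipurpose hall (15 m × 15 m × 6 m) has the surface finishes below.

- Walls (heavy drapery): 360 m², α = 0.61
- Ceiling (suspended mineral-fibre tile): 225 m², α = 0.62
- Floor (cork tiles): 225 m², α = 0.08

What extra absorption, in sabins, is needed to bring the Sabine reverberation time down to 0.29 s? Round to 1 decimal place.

372.4 sabins

Equivalent absorption area: A₁ = 360×0.61 + 225×0.62 + 225×0.08 = 377.100 m².
Target A₂ = 0.161·1350/0.29 = 749.483 sabins (V = 1350 m³).
Shortfall: 749.483 − 377.100 = 372.4 sabins.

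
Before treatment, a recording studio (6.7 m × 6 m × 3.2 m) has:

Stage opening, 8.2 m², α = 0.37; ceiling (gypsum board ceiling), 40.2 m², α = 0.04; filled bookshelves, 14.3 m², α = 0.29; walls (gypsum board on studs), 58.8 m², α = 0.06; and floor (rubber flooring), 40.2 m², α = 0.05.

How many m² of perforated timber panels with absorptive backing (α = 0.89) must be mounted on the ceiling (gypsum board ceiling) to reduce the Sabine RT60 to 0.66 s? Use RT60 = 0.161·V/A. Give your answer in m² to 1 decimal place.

Equivalent absorption area: A₁ = 8.2×0.37 + 40.2×0.04 + 14.3×0.29 + 58.8×0.06 + 40.2×0.05 = 14.327 m².
V = 128.64 m³. Target absorption A₂ = 0.161 × 128.64 / 0.66 = 31.380 sabins.
ΔA needed = 31.380 − 14.327 = 17.053 sabins.
Each m² of panel replacing the ceiling (gypsum board ceiling) adds (0.89 − 0.04) = 0.85 sabins.
Area = ΔA/Δα = 17.053/0.85 = 20.1 m².

20.1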